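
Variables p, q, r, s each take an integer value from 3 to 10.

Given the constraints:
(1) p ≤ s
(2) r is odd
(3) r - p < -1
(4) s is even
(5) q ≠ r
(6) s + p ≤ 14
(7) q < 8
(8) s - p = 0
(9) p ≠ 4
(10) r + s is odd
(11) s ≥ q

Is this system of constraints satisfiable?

Satisfiable

Take p = 6, q = 6, r = 3, s = 6. Then constraint 3: r - p = -3; constraint 6: s + p = 12; constraint 8: s - p = 0, and every other listed constraint is also met.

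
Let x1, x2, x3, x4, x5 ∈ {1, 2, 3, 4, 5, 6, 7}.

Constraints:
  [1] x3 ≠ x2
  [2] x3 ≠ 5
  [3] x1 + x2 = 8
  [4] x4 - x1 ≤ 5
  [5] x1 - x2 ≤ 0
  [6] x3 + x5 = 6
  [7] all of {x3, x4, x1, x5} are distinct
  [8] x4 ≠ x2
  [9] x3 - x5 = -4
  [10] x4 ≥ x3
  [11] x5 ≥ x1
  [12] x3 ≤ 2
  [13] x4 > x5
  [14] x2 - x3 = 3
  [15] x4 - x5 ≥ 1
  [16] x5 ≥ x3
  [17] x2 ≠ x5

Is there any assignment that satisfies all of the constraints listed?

Take x1 = 4, x2 = 4, x3 = 1, x4 = 7, x5 = 5. Then constraint 3: x1 + x2 = 8; constraint 4: x4 - x1 = 3, and every other listed constraint is also met.

Satisfiable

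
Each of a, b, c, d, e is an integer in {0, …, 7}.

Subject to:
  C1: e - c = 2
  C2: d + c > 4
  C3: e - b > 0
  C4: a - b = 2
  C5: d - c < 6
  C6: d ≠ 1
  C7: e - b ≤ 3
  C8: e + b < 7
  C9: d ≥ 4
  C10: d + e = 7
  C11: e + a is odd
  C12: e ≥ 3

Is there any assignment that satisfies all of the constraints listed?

Setting (a, b, c, d, e) = (4, 2, 1, 4, 3) satisfies everything: constraint 1: e - c = 2; constraint 2: d + c = 5; constraint 3: e - b = 1, and the others follow.

Satisfiable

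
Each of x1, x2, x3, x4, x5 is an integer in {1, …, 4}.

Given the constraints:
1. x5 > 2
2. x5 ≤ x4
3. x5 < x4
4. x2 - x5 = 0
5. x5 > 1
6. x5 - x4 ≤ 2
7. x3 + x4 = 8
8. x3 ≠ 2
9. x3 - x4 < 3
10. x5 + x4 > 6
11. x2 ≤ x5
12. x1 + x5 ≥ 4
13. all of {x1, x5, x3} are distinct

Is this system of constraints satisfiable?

Try x1 = 1, x2 = 3, x3 = 4, x4 = 4, x5 = 3.
Check constraint 4: x2 - x5 = 0; constraint 6: x5 - x4 = -1; constraint 7: x3 + x4 = 8. The remaining constraints are straightforward to verify.

Satisfiable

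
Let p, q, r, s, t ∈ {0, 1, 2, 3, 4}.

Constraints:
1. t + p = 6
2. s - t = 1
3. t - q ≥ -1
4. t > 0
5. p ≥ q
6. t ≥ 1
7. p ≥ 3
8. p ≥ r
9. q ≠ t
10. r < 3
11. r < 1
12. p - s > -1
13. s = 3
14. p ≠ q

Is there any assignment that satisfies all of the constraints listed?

Take p = 4, q = 1, r = 0, s = 3, t = 2. Then constraint 1: t + p = 6; constraint 2: s - t = 1, and every other listed constraint is also met.

Satisfiable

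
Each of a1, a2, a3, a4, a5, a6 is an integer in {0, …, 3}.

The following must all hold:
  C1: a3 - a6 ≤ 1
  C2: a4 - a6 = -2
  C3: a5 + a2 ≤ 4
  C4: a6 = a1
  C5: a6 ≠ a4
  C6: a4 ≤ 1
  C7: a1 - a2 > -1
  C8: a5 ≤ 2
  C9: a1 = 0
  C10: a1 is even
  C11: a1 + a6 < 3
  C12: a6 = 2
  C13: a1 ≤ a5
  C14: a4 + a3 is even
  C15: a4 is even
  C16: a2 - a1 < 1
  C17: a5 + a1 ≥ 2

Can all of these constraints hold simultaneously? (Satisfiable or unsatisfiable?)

Constraint 12 fixes a6 = 2 and constraint 9 fixes a1 = 0, but constraint 4 requires a6 = a1. Since 2 ≠ 0, contradiction.

Unsatisfiable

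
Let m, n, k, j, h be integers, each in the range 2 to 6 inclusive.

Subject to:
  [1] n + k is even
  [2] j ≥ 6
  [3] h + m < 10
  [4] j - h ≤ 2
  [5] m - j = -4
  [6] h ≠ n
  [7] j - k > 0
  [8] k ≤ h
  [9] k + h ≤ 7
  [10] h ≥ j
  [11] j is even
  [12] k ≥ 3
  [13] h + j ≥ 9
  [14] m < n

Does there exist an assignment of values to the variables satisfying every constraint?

Unsatisfiable

From constraint 12: k ≥ 3. From constraints 2 and 10: h ≥ j ≥ 6. Hence k + h ≥ 9. But constraint 9 requires k + h ≤ 7, and 7 < 9. Contradiction.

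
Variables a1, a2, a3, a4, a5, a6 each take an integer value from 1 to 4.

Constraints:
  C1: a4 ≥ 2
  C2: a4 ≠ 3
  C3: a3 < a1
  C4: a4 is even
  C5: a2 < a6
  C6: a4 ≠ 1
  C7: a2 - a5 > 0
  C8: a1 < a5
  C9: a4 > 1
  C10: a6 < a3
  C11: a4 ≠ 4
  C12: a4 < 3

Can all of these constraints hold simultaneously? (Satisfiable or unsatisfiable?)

Unsatisfiable

Constraints 3, 5, 7, 8, and 10 give a2 < a6, a6 < a3, a3 < a1, a1 < a5, a5 < a2. Chaining: a2 < a6 < a3 < a1 < a5 < a2, which forces a2 < a2 — impossible.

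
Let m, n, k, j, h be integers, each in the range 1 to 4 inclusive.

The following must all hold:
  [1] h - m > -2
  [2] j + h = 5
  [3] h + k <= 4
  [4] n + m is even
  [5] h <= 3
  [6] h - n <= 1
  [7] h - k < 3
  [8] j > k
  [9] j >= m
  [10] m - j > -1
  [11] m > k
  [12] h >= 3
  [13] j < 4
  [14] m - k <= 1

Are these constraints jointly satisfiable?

Satisfiable

One satisfying assignment is m = 2, n = 2, k = 1, j = 2, h = 3.
For the less obvious constraints — constraint 1: h - m = 1; constraint 2: j + h = 5; constraint 3: h + k = 4 — and the others hold by inspection.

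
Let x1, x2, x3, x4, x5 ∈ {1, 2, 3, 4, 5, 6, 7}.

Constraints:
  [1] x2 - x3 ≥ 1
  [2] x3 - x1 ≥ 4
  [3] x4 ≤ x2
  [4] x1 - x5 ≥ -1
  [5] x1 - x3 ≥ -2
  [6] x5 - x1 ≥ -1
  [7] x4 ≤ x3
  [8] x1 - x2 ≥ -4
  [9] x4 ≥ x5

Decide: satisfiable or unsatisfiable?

Unsatisfiable

Constraints 1, 2, and 8 give x1 − x2 ≥ -4, x2 − x3 ≥ 1, x3 − x1 ≥ 4.
Adding all 3 inequalities: the left sides telescope to 0, and the right sides sum to (-4) + 1 + 4 = 1. So 0 ≥ 1, which is false.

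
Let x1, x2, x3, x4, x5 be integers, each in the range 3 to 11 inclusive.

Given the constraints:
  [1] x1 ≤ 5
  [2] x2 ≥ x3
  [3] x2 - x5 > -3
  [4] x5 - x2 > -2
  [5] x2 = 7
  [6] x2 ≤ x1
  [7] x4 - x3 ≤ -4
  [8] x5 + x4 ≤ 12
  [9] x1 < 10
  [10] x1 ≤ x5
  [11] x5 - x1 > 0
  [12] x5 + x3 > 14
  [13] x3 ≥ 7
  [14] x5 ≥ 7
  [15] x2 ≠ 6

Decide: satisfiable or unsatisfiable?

From constraints 2 and 13: x2 ≥ x3 and x3 ≥ 7, so x2 ≥ 7. From constraints 1 and 6: x2 ≤ x1 and x1 ≤ 5, so x2 ≤ 5. But 5 < 7, so no value of x2 works.

Unsatisfiable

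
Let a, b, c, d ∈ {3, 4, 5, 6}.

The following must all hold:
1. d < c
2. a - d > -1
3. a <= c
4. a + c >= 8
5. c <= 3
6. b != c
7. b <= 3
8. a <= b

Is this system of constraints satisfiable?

Unsatisfiable

From constraints 7 and 8: a ≤ b ≤ 3. From constraint 5: c ≤ 3. Hence a + c ≤ 6. But constraint 4 requires a + c ≥ 8, and 8 > 6. Contradiction.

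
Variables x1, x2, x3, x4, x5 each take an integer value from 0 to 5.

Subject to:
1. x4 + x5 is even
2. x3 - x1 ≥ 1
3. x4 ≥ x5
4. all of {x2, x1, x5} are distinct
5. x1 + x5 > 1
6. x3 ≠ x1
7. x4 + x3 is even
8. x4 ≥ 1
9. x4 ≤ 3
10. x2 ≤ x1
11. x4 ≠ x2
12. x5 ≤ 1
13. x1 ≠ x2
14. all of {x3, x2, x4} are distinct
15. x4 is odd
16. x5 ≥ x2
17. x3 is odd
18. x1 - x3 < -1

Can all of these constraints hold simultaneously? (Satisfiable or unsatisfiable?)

The assignment x1 = 3, x2 = 0, x3 = 5, x4 = 1, x5 = 1 works:
  constraint 2 holds since x3 - x1 = 2.
  constraint 5 holds since x1 + x5 = 4.
The rest check out directly.

Satisfiable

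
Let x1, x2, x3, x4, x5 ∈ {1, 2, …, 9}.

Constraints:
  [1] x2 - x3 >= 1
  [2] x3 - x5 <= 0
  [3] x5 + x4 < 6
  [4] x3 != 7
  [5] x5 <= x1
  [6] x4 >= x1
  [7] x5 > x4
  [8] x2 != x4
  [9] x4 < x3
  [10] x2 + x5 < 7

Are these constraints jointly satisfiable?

Unsatisfiable

Constraints 2, 5, 6, and 9 give x4 < x3, x3 ≤ x5, x5 ≤ x1, x1 ≤ x4. Chaining: x4 < x3 ≤ x5 ≤ x1 ≤ x4, which forces x4 < x4 — impossible.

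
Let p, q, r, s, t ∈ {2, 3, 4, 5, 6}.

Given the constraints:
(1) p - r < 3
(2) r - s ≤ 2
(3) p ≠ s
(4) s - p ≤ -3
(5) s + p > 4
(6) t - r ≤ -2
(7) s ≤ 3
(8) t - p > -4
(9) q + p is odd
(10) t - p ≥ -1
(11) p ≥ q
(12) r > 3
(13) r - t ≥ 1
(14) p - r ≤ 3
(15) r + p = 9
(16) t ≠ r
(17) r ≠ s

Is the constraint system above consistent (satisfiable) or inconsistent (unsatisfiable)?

Constraints 2, 4, 6, and 10 give p − s ≥ 3, s − r ≥ -2, r − t ≥ 2, t − p ≥ -1.
Adding all 4 inequalities: the left sides telescope to 0, and the right sides sum to 3 + (-2) + 2 + (-1) = 2. So 0 ≥ 2, which is false.

Unsatisfiable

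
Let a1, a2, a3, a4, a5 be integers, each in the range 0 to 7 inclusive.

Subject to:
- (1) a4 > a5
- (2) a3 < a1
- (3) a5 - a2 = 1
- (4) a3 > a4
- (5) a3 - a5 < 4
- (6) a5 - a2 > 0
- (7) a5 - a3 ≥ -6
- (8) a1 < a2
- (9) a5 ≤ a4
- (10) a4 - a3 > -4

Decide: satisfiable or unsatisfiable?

Constraints 1, 2, 4, 6, and 8 give a4 < a3, a3 < a1, a1 < a2, a2 < a5, a5 < a4. Chaining: a4 < a3 < a1 < a2 < a5 < a4, which forces a4 < a4 — impossible.

Unsatisfiable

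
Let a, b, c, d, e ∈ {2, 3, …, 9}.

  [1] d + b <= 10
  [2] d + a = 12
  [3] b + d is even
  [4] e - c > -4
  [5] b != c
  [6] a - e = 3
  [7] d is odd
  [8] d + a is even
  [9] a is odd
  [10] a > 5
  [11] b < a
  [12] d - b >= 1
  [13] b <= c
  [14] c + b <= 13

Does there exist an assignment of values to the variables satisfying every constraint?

Satisfiable

One satisfying assignment is a = 7, b = 3, c = 7, d = 5, e = 4.
For the less obvious constraints — constraint 1: d + b = 8; constraint 2: d + a = 12 — and the others hold by inspection.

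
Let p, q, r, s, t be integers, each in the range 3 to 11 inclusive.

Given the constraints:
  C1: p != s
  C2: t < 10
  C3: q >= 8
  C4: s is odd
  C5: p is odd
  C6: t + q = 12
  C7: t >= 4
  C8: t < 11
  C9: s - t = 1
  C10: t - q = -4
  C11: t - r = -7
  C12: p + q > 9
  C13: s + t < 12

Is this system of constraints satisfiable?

Try p = 3, q = 8, r = 11, s = 5, t = 4.
Check constraint 6: t + q = 12; constraint 9: s - t = 1; constraint 10: t - q = -4. The remaining constraints are straightforward to verify.

Satisfiable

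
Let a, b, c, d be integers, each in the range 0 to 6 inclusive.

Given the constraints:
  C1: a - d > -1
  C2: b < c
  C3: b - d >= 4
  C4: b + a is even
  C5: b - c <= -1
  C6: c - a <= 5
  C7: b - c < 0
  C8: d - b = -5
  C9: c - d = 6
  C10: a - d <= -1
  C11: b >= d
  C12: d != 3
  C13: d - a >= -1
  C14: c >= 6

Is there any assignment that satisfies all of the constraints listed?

Constraints 3, 5, 6, and 10 give c − b ≥ 1, b − d ≥ 4, d − a ≥ 1, a − c ≥ -5.
Adding all 4 inequalities: the left sides telescope to 0, and the right sides sum to 1 + 4 + 1 + (-5) = 1. So 0 ≥ 1, which is false.

Unsatisfiable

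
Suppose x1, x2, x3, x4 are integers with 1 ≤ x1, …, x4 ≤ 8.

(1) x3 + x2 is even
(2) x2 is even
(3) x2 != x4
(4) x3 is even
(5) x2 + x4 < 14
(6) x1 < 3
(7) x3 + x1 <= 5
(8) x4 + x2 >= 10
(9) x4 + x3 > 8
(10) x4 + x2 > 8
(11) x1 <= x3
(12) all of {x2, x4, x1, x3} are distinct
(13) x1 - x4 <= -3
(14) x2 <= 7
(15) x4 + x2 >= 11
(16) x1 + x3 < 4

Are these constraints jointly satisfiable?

Satisfiable

The assignment x1 = 1, x2 = 4, x3 = 2, x4 = 7 works:
  constraint 5 holds since x2 + x4 = 11.
  constraint 7 holds since x3 + x1 = 3.
  constraint 8 holds since x4 + x2 = 11.
The rest check out directly.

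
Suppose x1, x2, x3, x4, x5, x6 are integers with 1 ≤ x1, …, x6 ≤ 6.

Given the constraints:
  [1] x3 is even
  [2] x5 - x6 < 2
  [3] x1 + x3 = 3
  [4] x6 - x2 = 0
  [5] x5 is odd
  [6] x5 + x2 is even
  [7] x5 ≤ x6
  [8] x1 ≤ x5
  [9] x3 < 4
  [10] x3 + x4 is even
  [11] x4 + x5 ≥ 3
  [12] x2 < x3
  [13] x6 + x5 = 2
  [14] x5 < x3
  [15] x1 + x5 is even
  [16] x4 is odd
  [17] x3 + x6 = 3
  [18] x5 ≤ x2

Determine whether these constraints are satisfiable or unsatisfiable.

Unsatisfiable

Constraint 1 makes x3 even and constraint 16 makes x4 odd, so x3 + x4 must be odd. Constraint 10 says x3 + x4 is even — contradiction.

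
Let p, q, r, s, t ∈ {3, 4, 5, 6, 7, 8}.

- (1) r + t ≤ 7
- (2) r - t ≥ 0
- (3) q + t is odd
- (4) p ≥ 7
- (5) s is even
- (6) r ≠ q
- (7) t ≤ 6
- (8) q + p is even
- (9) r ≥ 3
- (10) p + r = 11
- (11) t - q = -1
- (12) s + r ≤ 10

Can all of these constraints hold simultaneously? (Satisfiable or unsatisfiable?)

Satisfiable

Setting (p, q, r, s, t) = (8, 4, 3, 4, 3) satisfies everything: constraint 1: r + t = 6; constraint 2: r - t = 0, and the others follow.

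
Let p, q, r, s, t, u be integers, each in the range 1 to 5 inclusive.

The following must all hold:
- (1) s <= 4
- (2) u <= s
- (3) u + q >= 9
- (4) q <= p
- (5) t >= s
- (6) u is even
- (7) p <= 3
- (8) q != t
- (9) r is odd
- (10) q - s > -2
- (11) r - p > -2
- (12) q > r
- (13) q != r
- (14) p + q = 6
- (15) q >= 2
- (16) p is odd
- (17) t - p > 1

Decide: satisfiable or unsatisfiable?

From constraints 1 and 2: u ≤ s ≤ 4. From constraints 4 and 7: q ≤ p ≤ 3. Hence u + q ≤ 7. But constraint 3 requires u + q ≥ 9, and 9 > 7. Contradiction.

Unsatisfiable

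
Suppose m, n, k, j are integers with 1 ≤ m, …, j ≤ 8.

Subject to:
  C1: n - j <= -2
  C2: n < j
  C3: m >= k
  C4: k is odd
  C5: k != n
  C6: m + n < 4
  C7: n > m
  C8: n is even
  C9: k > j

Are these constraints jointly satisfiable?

Unsatisfiable

Constraints 2, 3, 7, and 9 give n < j, j < k, k ≤ m, m < n. Chaining: n < j < k ≤ m < n, which forces n < n — impossible.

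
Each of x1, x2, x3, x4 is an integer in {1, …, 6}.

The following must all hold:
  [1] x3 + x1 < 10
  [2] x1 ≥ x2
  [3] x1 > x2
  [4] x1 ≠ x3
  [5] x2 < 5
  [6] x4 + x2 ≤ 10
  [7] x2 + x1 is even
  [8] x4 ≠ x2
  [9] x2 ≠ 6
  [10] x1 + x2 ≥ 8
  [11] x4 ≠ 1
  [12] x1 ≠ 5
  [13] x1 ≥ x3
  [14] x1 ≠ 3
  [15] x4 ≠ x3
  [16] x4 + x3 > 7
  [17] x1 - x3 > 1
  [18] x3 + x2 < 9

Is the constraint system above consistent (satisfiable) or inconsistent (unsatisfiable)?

Satisfiable

Take x1 = 6, x2 = 4, x3 = 2, x4 = 6. Then constraint 1: x3 + x1 = 8; constraint 6: x4 + x2 = 10, and every other listed constraint is also met.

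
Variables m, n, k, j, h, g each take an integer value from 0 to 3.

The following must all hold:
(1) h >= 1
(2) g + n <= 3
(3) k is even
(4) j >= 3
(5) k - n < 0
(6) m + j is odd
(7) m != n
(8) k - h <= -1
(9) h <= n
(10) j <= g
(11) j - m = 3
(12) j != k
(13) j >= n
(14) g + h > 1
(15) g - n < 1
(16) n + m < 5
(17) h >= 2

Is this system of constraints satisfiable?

From constraints 4 and 10: g ≥ j ≥ 3. From constraints 9 and 17: n ≥ h ≥ 2. Hence g + n ≥ 5. But constraint 2 requires g + n ≤ 3, and 3 < 5. Contradiction.

Unsatisfiable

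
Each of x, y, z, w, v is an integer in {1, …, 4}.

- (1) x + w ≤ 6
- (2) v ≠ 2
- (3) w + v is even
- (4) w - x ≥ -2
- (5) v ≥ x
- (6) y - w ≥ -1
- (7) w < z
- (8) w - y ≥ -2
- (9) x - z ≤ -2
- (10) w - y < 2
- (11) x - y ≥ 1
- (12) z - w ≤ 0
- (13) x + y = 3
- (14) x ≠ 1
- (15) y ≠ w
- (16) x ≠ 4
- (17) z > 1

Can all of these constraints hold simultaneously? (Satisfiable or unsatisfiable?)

Unsatisfiable

Constraints 6, 9, 11, and 12 give x − y ≥ 1, y − w ≥ -1, w − z ≥ 0, z − x ≥ 2.
Adding all 4 inequalities: the left sides telescope to 0, and the right sides sum to 1 + (-1) + 0 + 2 = 2. So 0 ≥ 2, which is false.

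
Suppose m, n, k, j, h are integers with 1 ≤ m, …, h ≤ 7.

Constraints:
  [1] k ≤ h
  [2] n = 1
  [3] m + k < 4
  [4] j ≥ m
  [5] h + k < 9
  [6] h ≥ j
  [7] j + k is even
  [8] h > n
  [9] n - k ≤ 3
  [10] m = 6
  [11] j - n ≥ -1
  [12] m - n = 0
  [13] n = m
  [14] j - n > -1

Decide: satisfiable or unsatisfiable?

Constraint 2 fixes n = 1 and constraint 10 fixes m = 6, but constraint 13 requires n = m. Since 1 ≠ 6, contradiction.

Unsatisfiable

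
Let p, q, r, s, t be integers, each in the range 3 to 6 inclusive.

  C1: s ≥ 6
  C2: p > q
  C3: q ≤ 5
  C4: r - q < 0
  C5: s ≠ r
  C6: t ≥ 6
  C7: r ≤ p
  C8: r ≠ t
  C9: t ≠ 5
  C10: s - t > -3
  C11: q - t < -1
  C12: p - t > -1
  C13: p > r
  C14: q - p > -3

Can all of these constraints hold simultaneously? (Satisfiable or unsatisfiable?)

One satisfying assignment is p = 6, q = 4, r = 3, s = 6, t = 6.
For the less obvious constraints — constraint 4: r - q = -1; constraint 10: s - t = 0; constraint 11: q - t = -2 — and the others hold by inspection.

Satisfiable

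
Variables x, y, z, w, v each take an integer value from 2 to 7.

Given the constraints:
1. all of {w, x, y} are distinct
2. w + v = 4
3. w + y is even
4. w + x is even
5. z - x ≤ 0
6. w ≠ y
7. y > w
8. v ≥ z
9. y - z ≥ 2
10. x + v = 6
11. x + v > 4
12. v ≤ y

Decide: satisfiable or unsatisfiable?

Satisfiable

The assignment x = 4, y = 6, z = 2, w = 2, v = 2 works:
  constraint 2 holds since w + v = 4.
  constraint 5 holds since z - x = -2.
The rest check out directly.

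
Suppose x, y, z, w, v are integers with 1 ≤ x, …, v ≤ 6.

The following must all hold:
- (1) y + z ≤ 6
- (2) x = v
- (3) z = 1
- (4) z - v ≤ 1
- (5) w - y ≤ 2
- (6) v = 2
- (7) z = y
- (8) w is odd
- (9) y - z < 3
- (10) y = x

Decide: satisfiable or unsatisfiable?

Constraint 3 fixes z = 1 and constraint 6 fixes v = 2. Constraints 2, 7, and 10 give z = y = x = v, so z = v. But 1 ≠ 2 — contradiction.

Unsatisfiable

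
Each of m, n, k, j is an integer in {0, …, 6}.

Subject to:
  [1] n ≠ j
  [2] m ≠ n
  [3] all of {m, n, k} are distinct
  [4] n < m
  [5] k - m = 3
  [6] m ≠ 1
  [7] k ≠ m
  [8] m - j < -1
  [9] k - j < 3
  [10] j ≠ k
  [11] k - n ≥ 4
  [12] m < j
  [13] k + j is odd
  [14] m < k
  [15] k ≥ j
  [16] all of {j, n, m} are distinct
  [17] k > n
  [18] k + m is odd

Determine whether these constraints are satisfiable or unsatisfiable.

Satisfiable

The assignment m = 3, n = 0, k = 6, j = 5 works:
  constraint 5 holds since k - m = 3.
  constraint 8 holds since m - j = -2.
The rest check out directly.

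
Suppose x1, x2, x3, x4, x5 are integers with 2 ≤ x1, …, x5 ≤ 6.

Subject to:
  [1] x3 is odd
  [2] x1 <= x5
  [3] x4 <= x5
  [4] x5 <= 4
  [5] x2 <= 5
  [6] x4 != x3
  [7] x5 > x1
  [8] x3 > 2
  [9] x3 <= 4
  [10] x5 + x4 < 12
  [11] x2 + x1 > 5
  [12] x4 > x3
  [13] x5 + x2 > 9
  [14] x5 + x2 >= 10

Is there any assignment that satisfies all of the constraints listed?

From constraint 4: x5 ≤ 4. From constraint 5: x2 ≤ 5. Hence x5 + x2 ≤ 9. But constraint 14 requires x5 + x2 ≥ 10, and 10 > 9. Contradiction.

Unsatisfiable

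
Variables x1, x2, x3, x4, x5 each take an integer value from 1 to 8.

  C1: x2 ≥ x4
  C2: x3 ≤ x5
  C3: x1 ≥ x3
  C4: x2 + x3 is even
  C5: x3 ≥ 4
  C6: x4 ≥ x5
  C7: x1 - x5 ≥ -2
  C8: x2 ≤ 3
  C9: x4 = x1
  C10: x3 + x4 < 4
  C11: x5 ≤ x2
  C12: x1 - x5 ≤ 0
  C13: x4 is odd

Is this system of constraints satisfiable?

Unsatisfiable

From constraints 2 and 5: x5 ≥ x3 and x3 ≥ 4, so x5 ≥ 4. From constraints 8 and 11: x5 ≤ x2 and x2 ≤ 3, so x5 ≤ 3. But 3 < 4, so no value of x5 works.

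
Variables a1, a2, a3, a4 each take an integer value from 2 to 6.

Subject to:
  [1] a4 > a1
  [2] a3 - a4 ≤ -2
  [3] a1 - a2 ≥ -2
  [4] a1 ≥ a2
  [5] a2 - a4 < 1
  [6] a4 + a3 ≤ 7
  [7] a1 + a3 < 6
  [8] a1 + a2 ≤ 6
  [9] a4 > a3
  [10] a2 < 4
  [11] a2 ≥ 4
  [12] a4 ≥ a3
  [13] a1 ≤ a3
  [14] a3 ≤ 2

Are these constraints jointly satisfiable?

Unsatisfiable

From constraints 4 and 11: a1 ≥ a2 and a2 ≥ 4, so a1 ≥ 4. From constraints 13 and 14: a1 ≤ a3 and a3 ≤ 2, so a1 ≤ 2. But 2 < 4, so no value of a1 works.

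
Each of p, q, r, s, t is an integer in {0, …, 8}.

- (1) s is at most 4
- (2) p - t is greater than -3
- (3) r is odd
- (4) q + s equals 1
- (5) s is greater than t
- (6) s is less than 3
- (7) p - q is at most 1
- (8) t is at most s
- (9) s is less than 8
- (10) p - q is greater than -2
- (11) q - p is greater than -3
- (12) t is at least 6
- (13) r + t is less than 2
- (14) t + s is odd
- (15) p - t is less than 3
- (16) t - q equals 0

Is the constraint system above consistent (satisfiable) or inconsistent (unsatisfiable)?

From constraints 8 and 12: s ≥ t and t ≥ 6, so s ≥ 6. From constraint 6: s ≤ 2. But 2 < 6, so no value of s works.

Unsatisfiable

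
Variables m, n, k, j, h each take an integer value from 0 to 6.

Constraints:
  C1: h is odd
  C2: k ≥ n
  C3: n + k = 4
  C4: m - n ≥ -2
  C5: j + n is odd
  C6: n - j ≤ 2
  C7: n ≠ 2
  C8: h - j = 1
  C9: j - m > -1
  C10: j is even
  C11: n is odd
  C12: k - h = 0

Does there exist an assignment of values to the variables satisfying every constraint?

Satisfiable

One satisfying assignment is m = 1, n = 1, k = 3, j = 2, h = 3.
For the less obvious constraints — constraint 3: n + k = 4; constraint 4: m - n = 0 — and the others hold by inspection.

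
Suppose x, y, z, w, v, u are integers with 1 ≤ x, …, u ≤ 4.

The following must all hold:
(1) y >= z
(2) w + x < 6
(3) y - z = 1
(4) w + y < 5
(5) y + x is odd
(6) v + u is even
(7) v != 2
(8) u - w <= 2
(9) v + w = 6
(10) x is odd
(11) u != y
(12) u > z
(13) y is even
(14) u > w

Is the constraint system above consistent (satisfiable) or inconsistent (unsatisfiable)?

Satisfiable

One satisfying assignment is x = 3, y = 2, z = 1, w = 2, v = 4, u = 4.
For the less obvious constraints — constraint 2: w + x = 5; constraint 3: y - z = 1 — and the others hold by inspection.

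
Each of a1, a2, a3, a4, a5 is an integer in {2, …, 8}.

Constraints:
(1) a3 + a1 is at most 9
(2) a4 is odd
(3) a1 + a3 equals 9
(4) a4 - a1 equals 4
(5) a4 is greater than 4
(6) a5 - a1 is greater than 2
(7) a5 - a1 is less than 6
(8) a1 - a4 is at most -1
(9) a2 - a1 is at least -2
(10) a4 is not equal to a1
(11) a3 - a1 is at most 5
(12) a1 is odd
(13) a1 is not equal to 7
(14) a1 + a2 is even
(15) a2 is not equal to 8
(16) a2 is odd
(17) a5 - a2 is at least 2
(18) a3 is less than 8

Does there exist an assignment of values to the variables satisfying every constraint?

The assignment a1 = 3, a2 = 3, a3 = 6, a4 = 7, a5 = 7 works:
  constraint 1 holds since a3 + a1 = 9.
  constraint 3 holds since a1 + a3 = 9.
  constraint 4 holds since a4 - a1 = 4.
The rest check out directly.

Satisfiable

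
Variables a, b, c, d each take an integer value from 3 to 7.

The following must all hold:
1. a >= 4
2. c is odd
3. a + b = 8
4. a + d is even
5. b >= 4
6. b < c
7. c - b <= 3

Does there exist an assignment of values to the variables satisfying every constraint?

Satisfiable

One satisfying assignment is a = 4, b = 4, c = 7, d = 4.
For the less obvious constraints — constraint 3: a + b = 8; constraint 7: c - b = 3 — and the others hold by inspection.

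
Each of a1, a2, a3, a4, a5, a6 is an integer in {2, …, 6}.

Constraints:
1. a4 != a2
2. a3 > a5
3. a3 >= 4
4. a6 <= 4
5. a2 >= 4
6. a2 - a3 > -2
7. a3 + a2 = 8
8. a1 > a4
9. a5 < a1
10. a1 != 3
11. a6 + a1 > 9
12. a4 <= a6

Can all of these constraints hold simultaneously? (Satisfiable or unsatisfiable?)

Satisfiable

Try a1 = 6, a2 = 4, a3 = 4, a4 = 3, a5 = 3, a6 = 4.
Check constraint 6: a2 - a3 = 0; constraint 7: a3 + a2 = 8; constraint 11: a6 + a1 = 10. The remaining constraints are straightforward to verify.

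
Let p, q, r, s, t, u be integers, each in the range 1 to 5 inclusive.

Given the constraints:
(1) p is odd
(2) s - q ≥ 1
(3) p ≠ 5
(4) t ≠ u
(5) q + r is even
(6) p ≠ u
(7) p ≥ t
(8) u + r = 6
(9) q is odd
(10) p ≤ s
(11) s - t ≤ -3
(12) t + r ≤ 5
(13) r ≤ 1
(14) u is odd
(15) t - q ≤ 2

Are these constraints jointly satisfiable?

Unsatisfiable

Constraints 2, 11, and 15 give s − q ≥ 1, q − t ≥ -2, t − s ≥ 3.
Adding all 3 inequalities: the left sides telescope to 0, and the right sides sum to 1 + (-2) + 3 = 2. So 0 ≥ 2, which is false.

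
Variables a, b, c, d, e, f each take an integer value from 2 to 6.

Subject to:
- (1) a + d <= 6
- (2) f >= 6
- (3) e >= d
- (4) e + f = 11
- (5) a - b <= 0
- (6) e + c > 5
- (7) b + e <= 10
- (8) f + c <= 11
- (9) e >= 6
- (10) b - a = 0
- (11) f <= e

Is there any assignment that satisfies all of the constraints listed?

From constraint 9: e ≥ 6. From constraint 2: f ≥ 6. Hence e + f ≥ 12. But constraint 4 requires e + f = 11, and 11 < 12. Contradiction.

Unsatisfiable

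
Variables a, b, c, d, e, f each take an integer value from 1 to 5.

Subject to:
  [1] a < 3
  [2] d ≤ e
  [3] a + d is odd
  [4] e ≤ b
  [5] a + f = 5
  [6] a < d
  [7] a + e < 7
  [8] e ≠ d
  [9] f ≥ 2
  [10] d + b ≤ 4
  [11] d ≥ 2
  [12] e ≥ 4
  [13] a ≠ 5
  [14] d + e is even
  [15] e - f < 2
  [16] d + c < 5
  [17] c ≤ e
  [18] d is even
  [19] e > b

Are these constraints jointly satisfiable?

Unsatisfiable

From constraint 11: d ≥ 2. From constraints 4 and 12: b ≥ e ≥ 4. Hence d + b ≥ 6. But constraint 10 requires d + b ≤ 4, and 4 < 6. Contradiction.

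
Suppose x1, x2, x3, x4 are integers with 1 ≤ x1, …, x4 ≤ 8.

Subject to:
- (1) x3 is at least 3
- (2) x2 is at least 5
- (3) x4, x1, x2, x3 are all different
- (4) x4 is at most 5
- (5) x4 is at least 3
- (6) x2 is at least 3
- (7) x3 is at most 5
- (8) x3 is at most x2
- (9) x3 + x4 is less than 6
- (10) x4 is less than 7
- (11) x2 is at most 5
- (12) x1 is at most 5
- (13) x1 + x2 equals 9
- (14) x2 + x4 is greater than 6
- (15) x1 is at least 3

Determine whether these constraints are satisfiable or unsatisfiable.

Unsatisfiable

Constraints 1, 4, 5, 6, 7, 11, 12, and 15 confine each of x4, x1, x2, x3 to the 3 values {3, …, 5}.
Constraint 3 requires all 4 of them to be distinct, but only 3 values are available — impossible by the pigeonhole principle.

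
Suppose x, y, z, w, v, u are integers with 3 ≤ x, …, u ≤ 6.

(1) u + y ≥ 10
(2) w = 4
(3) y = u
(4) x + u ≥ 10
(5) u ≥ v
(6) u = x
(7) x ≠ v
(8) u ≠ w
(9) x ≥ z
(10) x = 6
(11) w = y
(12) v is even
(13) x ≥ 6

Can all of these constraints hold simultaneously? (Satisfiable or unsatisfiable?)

Unsatisfiable

Constraint 2 fixes w = 4 and constraint 10 fixes x = 6. Constraints 3, 6, and 11 give w = y = u = x, so w = x. But 4 ≠ 6 — contradiction.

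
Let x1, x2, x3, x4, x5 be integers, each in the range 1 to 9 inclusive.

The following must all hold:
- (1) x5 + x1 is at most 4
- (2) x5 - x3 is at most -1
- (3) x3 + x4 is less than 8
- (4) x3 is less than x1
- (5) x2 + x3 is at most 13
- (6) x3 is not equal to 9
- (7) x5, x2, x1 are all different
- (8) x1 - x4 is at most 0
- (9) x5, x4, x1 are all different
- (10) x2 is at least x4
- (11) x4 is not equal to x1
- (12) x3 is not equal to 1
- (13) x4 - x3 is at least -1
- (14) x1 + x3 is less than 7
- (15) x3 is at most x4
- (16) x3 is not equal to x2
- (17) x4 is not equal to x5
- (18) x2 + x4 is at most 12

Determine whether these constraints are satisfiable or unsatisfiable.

Satisfiable

The assignment x1 = 3, x2 = 8, x3 = 2, x4 = 4, x5 = 1 works:
  constraint 1 holds since x5 + x1 = 4.
  constraint 2 holds since x5 - x3 = -1.
The rest check out directly.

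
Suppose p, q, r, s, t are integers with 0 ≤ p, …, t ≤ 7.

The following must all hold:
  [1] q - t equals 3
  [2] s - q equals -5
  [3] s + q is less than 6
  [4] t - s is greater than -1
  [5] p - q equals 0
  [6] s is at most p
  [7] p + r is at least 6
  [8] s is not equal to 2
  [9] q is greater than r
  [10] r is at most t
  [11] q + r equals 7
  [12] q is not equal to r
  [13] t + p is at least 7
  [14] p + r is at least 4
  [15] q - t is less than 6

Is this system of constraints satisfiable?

Try p = 5, q = 5, r = 2, s = 0, t = 2.
Check constraint 1: q - t = 3; constraint 2: s - q = -5. The remaining constraints are straightforward to verify.

Satisfiable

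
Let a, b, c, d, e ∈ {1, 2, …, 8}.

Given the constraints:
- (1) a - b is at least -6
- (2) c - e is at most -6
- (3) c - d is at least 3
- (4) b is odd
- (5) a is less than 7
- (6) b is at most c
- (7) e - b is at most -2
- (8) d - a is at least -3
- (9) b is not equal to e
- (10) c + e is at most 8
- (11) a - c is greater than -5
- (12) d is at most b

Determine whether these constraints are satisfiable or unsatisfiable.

Unsatisfiable

Constraints 1, 2, 3, 7, and 8 give c − d ≥ 3, d − a ≥ -3, a − b ≥ -6, b − e ≥ 2, e − c ≥ 6.
Adding all 5 inequalities: the left sides telescope to 0, and the right sides sum to 3 + (-3) + (-6) + 2 + 6 = 2. So 0 ≥ 2, which is false.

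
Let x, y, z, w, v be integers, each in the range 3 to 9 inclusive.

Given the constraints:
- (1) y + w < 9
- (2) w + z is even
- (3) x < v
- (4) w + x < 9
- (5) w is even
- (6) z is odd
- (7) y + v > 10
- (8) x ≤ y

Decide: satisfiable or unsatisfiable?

Unsatisfiable

Constraint 5 makes w even and constraint 6 makes z odd, so w + z must be odd. Constraint 2 says w + z is even — contradiction.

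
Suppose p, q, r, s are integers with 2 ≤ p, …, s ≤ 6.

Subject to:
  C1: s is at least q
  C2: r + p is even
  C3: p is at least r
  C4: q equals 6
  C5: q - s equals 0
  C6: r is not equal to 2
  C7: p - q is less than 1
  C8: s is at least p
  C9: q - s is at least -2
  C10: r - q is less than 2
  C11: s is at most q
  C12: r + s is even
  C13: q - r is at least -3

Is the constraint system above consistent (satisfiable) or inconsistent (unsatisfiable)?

Satisfiable

Try p = 6, q = 6, r = 6, s = 6.
Check constraint 5: q - s = 0; constraint 7: p - q = 0; constraint 9: q - s = 0. The remaining constraints are straightforward to verify.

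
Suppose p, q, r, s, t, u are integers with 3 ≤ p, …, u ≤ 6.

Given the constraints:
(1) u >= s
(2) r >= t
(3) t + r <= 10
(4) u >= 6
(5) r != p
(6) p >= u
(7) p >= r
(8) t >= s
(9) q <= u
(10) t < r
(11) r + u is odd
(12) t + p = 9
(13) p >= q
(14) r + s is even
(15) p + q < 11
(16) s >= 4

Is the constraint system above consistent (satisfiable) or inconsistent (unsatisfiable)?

From constraints 8 and 16: t ≥ s ≥ 4. From constraints 4 and 6: p ≥ u ≥ 6. Hence t + p ≥ 10. But constraint 12 requires t + p = 9, and 9 < 10. Contradiction.

Unsatisfiable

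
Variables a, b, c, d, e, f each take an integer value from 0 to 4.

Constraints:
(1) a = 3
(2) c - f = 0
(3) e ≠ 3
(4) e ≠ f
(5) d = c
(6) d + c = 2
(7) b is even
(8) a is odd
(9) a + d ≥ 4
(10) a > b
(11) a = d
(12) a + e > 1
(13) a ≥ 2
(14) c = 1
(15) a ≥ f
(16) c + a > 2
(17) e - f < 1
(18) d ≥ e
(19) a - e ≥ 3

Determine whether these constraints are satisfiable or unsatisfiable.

Unsatisfiable

Constraint 1 fixes a = 3 and constraint 14 fixes c = 1. Constraints 5 and 11 give a = d = c, so a = c. But 3 ≠ 1 — contradiction.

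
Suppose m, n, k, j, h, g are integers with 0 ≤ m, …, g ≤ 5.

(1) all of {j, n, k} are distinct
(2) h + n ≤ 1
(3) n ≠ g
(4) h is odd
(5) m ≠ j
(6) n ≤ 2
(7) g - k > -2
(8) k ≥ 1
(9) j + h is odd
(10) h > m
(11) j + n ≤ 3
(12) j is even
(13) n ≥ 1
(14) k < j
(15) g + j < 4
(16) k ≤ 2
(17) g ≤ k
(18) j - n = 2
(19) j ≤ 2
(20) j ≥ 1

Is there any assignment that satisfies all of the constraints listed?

Constraints 6, 8, 13, 16, 19, and 20 confine each of j, n, k to the 2 values {1, 2}.
Constraint 1 requires all 3 of them to be distinct, but only 2 values are available — impossible by the pigeonhole principle.

Unsatisfiable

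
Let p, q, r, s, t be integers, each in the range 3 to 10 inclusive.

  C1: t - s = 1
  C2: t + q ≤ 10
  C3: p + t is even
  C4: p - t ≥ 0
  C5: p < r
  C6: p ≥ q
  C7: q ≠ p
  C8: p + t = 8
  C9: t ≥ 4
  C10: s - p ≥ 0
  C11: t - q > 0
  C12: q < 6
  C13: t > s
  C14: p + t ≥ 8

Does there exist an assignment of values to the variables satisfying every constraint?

Unsatisfiable

Constraints 4, 10, and 13 give s < t, t ≤ p, p ≤ s. Chaining: s < t ≤ p ≤ s, which forces s < s — impossible.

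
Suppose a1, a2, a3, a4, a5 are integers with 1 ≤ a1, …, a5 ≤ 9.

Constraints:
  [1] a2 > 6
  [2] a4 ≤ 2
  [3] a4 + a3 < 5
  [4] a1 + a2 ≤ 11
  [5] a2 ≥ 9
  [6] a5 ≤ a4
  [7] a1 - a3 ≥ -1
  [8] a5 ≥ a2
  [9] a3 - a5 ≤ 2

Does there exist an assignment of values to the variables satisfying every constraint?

From constraints 5 and 8: a5 ≥ a2 and a2 ≥ 9, so a5 ≥ 9. From constraints 2 and 6: a5 ≤ a4 and a4 ≤ 2, so a5 ≤ 2. But 2 < 9, so no value of a5 works.

Unsatisfiable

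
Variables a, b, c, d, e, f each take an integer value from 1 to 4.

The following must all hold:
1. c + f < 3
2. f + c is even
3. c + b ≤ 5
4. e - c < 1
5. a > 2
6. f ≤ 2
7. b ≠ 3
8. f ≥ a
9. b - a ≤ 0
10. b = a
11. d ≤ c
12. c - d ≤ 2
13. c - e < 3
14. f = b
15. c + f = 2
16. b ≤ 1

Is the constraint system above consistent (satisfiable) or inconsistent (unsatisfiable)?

From constraint 5: a ≥ 3. From constraints 6 and 8: a ≤ f and f ≤ 2, so a ≤ 2. But 2 < 3, so no value of a works.

Unsatisfiable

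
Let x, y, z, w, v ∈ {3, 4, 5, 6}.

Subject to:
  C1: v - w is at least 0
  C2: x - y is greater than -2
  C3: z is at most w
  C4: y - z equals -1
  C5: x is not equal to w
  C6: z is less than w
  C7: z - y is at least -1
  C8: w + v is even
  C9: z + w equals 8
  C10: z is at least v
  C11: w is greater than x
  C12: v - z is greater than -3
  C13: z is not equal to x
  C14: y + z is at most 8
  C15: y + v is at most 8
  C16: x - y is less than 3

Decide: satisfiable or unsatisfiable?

Constraints 1, 6, and 10 give z < w, w ≤ v, v ≤ z. Chaining: z < w ≤ v ≤ z, which forces z < z — impossible.

Unsatisfiable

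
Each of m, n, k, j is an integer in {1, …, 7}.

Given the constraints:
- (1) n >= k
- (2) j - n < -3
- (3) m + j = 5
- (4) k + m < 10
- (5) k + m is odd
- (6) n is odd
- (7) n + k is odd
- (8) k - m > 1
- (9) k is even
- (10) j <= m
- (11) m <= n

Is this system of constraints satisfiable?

Satisfiable

Setting (m, n, k, j) = (3, 7, 6, 2) satisfies everything: constraint 2: j - n = -5; constraint 3: m + j = 5; constraint 4: k + m = 9, and the others follow.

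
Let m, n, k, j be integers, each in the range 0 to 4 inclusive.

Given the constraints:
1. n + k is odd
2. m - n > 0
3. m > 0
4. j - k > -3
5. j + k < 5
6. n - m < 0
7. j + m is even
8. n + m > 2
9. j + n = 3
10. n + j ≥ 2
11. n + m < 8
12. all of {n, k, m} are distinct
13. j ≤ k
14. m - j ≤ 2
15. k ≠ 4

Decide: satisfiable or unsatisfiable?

Satisfiable

The assignment m = 4, n = 1, k = 2, j = 2 works:
  constraint 2 holds since m - n = 3.
  constraint 4 holds since j - k = 0.
  constraint 5 holds since j + k = 4.
The rest check out directly.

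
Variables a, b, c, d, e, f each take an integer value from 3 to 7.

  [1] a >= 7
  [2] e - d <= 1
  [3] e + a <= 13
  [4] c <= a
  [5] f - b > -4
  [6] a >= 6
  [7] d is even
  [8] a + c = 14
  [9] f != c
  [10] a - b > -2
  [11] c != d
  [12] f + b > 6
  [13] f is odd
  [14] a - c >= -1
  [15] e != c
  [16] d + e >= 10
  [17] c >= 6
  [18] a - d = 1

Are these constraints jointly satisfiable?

Satisfiable

Take a = 7, b = 6, c = 7, d = 6, e = 5, f = 3. Then constraint 2: e - d = -1; constraint 3: e + a = 12; constraint 5: f - b = -3, and every other listed constraint is also met.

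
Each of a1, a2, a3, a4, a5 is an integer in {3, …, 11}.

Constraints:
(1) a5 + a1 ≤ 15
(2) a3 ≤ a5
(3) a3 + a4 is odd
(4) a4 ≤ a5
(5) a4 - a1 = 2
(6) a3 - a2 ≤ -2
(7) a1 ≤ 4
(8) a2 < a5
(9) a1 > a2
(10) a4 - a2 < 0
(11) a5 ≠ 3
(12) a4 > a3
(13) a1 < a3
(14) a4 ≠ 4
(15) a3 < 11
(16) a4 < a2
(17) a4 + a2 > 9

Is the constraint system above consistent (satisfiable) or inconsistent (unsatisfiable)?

Unsatisfiable

Constraints 9, 10, 12, and 13 give a4 < a2, a2 < a1, a1 < a3, a3 < a4. Chaining: a4 < a2 < a1 < a3 < a4, which forces a4 < a4 — impossible.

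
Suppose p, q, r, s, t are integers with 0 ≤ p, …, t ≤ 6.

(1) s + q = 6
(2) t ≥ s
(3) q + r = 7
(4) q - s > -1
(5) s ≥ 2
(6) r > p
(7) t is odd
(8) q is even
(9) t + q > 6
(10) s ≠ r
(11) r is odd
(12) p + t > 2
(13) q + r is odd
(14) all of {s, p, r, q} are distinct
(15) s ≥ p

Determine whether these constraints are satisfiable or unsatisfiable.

Satisfiable

One satisfying assignment is p = 0, q = 4, r = 3, s = 2, t = 5.
For the less obvious constraints — constraint 1: s + q = 6; constraint 3: q + r = 7 — and the others hold by inspection.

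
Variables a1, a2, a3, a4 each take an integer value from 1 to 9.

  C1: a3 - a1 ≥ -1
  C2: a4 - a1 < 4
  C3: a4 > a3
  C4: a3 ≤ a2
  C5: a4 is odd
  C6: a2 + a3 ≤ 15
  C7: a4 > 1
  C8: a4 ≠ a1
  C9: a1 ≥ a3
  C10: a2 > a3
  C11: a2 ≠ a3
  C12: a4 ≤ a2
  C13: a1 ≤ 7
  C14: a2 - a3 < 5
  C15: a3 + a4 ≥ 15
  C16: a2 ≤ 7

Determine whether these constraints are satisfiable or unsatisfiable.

Unsatisfiable

From constraints 9 and 13: a3 ≤ a1 ≤ 7. From constraints 12 and 16: a4 ≤ a2 ≤ 7. Hence a3 + a4 ≤ 14. But constraint 15 requires a3 + a4 ≥ 15, and 15 > 14. Contradiction.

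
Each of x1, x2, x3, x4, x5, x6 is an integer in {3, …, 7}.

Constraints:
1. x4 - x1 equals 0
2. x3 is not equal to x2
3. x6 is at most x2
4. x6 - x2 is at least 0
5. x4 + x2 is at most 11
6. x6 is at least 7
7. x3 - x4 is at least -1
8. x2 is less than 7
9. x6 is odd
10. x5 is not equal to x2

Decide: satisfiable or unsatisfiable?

Unsatisfiable

From constraints 3 and 6: x2 ≥ x6 and x6 ≥ 7, so x2 ≥ 7. From constraint 8: x2 ≤ 6. But 6 < 7, so no value of x2 works.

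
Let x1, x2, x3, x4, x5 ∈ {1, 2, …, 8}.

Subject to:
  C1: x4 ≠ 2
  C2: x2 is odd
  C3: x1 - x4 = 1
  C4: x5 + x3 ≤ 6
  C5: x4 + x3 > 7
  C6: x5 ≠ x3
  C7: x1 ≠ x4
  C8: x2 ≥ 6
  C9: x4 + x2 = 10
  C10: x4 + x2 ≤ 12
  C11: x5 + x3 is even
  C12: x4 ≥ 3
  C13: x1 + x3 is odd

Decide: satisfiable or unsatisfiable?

The assignment x1 = 4, x2 = 7, x3 = 5, x4 = 3, x5 = 1 works:
  constraint 3 holds since x1 - x4 = 1.
  constraint 4 holds since x5 + x3 = 6.
  constraint 5 holds since x4 + x3 = 8.
The rest check out directly.

Satisfiable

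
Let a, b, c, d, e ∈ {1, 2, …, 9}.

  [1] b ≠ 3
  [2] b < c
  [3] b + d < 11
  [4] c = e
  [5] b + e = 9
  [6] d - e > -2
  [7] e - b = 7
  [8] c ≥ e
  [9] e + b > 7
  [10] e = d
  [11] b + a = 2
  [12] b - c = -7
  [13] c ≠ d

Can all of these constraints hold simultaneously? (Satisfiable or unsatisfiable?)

Unsatisfiable

From constraints 4 and 10, c = e = d, so c = d. But constraint 13 says c ≠ d. Contradiction.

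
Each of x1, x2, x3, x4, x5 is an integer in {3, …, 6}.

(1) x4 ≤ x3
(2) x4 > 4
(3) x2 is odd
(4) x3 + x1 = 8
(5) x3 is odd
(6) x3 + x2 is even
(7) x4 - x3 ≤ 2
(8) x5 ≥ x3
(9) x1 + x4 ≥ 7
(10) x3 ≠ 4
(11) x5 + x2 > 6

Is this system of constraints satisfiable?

Satisfiable

Try x1 = 3, x2 = 3, x3 = 5, x4 = 5, x5 = 5.
Check constraint 4: x3 + x1 = 8; constraint 7: x4 - x3 = 0; constraint 9: x1 + x4 = 8. The remaining constraints are straightforward to verify.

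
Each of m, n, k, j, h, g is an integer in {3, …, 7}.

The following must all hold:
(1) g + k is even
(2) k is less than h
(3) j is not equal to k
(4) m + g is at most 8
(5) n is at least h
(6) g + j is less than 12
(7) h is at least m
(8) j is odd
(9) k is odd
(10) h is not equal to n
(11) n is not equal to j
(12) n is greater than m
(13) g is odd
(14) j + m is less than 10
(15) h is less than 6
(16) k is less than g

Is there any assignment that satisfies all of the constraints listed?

Setting (m, n, k, j, h, g) = (3, 7, 3, 5, 4, 5) satisfies everything: constraint 4: m + g = 8; constraint 6: g + j = 10, and the others follow.

Satisfiable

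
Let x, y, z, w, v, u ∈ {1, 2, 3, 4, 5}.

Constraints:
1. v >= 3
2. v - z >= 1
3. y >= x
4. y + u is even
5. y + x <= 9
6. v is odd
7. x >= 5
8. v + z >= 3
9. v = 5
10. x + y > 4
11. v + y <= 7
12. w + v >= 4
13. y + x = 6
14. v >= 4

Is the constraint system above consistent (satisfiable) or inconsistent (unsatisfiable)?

Unsatisfiable

From constraint 14: v ≥ 4. From constraints 3 and 7: y ≥ x ≥ 5. Hence v + y ≥ 9. But constraint 11 requires v + y ≤ 7, and 7 < 9. Contradiction.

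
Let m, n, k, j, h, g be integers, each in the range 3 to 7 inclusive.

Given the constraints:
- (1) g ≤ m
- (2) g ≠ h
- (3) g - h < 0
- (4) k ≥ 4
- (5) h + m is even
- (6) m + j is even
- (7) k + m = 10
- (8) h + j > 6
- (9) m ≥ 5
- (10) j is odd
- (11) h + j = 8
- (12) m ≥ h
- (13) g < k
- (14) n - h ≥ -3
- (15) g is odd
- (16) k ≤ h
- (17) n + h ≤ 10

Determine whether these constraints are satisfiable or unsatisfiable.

Satisfiable

Take m = 5, n = 5, k = 5, j = 3, h = 5, g = 3. Then constraint 3: g - h = -2; constraint 7: k + m = 10; constraint 8: h + j = 8, and every other listed constraint is also met.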